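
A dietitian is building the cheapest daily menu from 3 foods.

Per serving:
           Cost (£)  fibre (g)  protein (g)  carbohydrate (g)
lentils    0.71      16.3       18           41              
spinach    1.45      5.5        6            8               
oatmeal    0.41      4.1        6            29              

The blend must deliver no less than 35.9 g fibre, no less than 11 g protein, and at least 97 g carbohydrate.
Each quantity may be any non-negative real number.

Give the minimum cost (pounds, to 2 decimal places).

£1.65

Treat it as an LP. Let x1 = servings of lentils, x2 = servings of spinach, x3 = servings of oatmeal.
min 0.71x1 + 1.45x2 + 0.41x3 with:
  16.3x1 + 5.5x2 + 4.1x3 ≥ 35.9   (fibre)
  18x1 + 6x2 + 6x3 ≥ 11   (protein)
  41x1 + 8x2 + 29x3 ≥ 97   (carbohydrate)
  x1, x2, x3 ≥ 0.
The cheapest feasible vertex uses only lentils, oatmeal; spinach is not used. Binding constraints: fibre and carbohydrate.
Solving gives x1 = 2.112, x3 = 0.3585.
Cost = 0.71·2.112 + 0.41·0.3585 = 1.6465.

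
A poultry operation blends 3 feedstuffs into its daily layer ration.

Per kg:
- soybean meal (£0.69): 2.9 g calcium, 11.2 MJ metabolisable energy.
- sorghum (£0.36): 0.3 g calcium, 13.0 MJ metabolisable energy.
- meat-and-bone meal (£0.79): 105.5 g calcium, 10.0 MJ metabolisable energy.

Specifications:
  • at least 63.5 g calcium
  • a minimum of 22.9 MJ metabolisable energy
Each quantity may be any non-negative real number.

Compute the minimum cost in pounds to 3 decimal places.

Treat it as an LP. Let x1 = kg of soybean meal, x2 = kg of sorghum, x3 = kg of meat-and-bone meal.
min 0.69x1 + 0.36x2 + 0.79x3 subject to:
  2.9x1 + 0.3x2 + 105.5x3 ≥ 63.5   (calcium)
  11.2x1 + 13x2 + 10x3 ≥ 22.9   (metabolisable energy)
  x1, x2, x3 ≥ 0.
The minimum-cost mix takes nothing from soybean meal — only sorghum, meat-and-bone meal. There the calcium and metabolisable energy constraints are tight.
Optimal quantities: sorghum = 1.301 kg, meat-and-bone meal = 0.5982 kg.
Cost = 0.36·1.301 + 0.79·0.5982 = 0.94094.

£0.941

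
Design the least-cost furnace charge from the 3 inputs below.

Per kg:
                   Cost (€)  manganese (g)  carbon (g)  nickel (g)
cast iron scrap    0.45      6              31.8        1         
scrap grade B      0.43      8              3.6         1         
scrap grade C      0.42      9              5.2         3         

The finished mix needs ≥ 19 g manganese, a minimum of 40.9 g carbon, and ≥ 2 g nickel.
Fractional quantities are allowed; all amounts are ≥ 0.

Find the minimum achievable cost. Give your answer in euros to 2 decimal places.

Set it up as a linear program. Let x1 = kg of cast iron scrap, x2 = kg of scrap grade B, x3 = kg of scrap grade C.
Minimize 0.45x1 + 0.43x2 + 0.42x3 s.t.:
  6x1 + 8x2 + 9x3 ≥ 19   (manganese)
  31.8x1 + 3.6x2 + 5.2x3 ≥ 40.9   (carbon)
  1x1 + 1x2 + 3x3 ≥ 2   (nickel)
  x1, x2, x3 ≥ 0.
The cheapest feasible vertex uses only cast iron scrap, scrap grade C; scrap grade B is not used. The manganese and carbon requirements are met with equality.
So cast iron scrap = 1.056 kg, scrap grade C = 1.407 kg.
Total cost: 0.45·1.056 + 0.42·1.407 = 1.0661.

€1.07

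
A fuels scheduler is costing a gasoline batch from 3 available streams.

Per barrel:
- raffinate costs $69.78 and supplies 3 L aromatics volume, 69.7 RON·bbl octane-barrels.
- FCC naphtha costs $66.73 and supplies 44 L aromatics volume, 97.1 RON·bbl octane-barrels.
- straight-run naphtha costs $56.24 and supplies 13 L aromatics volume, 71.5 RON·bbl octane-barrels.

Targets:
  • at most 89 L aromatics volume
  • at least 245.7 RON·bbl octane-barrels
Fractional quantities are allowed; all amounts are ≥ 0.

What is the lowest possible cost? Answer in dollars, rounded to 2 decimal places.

Let x1 = barrels of raffinate, x2 = barrels of FCC naphtha, x3 = barrels of straight-run naphtha.
min 69.78x1 + 66.73x2 + 56.24x3 subject to:
  3x1 + 44x2 + 13x3 ≤ 89   (aromatics volume)
  69.7x1 + 97.1x2 + 71.5x3 ≥ 245.7   (octane-barrels)
  x1, x2, x3 ≥ 0.
The cheapest feasible vertex uses only FCC naphtha, straight-run naphtha; raffinate is not used. The aromatics volume and octane-barrels requirements are met with equality.
That vertex is x2 = 1.6825, x3 = 1.1514.
Hence cost = 66.73·1.6825 + 56.24·1.1514 = $177.0280.

$177.03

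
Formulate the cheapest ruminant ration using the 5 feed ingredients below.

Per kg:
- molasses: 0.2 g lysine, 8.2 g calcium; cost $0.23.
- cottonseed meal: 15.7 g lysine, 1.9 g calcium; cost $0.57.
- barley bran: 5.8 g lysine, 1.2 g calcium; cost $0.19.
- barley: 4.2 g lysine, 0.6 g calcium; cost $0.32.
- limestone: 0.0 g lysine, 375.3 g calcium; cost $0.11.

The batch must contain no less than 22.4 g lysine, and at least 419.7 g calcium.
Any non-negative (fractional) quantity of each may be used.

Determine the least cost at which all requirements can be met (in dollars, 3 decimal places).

$0.855

Let x1 = kg of molasses, x2 = kg of cottonseed meal, x3 = kg of barley bran, x4 = kg of barley, x5 = kg of limestone.
Minimise 0.23x1 + 0.57x2 + 0.19x3 + 0.32x4 + 0.11x5 s.t.:
  0.2x1 + 15.7x2 + 5.8x3 + 4.2x4 ≥ 22.4   (lysine)
  8.2x1 + 1.9x2 + 1.2x3 + 0.6x4 + 375.3x5 ≥ 419.7   (calcium)
  x1, x2, x3, x4, x5 ≥ 0.
The cheapest feasible vertex uses only barley bran, limestone; molasses, cottonseed meal, barley are not used. There the lysine and calcium constraints are tight.
Optimal quantities: barley bran = 3.862 kg, limestone = 1.106 kg.
Total cost: 0.19·3.862 + 0.11·1.106 = 0.85544.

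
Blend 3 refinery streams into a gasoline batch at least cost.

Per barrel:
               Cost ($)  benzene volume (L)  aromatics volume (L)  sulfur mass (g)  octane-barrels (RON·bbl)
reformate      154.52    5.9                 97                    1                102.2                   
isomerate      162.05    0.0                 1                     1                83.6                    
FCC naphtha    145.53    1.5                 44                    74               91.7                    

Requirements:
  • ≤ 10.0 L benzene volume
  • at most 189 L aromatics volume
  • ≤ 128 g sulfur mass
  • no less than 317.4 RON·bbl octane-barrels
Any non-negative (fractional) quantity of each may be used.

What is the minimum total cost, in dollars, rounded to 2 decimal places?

$509.29

This is a linear program. Let x1 = barrels of reformate, x2 = barrels of isomerate, x3 = barrels of FCC naphtha.
min 154.52x1 + 162.05x2 + 145.53x3 s.t.:
  5.9x1 + 1.5x3 ≤ 10   (benzene volume)
  97x1 + 1x2 + 44x3 ≤ 189   (aromatics volume)
  1x1 + 1x2 + 74x3 ≤ 128   (sulfur mass)
  102.2x1 + 83.6x2 + 91.7x3 ≥ 317.4   (octane-barrels)
  x1, x2, x3 ≥ 0.
All 3 inputs are positive at the optimum. The aromatics volume, sulfur mass, octane-barrels requirements are met with equality.
So reformate = 1.16893 barrels, isomerate = 0.494988 barrels, FCC naphtha = 1.70724 barrels.
Total cost: 154.52·1.16893 + 162.05·0.494988 + 145.53·1.70724 = 509.2905.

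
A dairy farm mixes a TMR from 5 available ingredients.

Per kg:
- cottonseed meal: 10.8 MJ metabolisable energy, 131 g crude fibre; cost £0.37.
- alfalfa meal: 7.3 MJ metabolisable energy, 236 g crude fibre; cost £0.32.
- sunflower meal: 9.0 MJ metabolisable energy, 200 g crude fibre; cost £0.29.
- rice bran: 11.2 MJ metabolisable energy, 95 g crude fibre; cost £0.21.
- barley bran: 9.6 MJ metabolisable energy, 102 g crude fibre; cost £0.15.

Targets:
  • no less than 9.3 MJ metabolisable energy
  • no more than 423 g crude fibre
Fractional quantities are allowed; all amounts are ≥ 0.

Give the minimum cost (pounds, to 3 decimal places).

This is a linear program. Let x1 = kg of cottonseed meal, x2 = kg of alfalfa meal, x3 = kg of sunflower meal, x4 = kg of rice bran, x5 = kg of barley bran.
min 0.37x1 + 0.32x2 + 0.29x3 + 0.21x4 + 0.15x5 with:
  10.8x1 + 7.3x2 + 9x3 + 11.2x4 + 9.6x5 ≥ 9.3   (metabolisable energy)
  131x1 + 236x2 + 200x3 + 95x4 + 102x5 ≤ 423   (crude fibre)
  x1, x2, x3, x4, x5 ≥ 0.
The minimum-cost mix takes nothing from cottonseed meal, alfalfa meal, sunflower meal, rice bran — only barley bran. There the metabolisable energy constraint is tight.
That vertex is x5 = 0.9688.
Total cost: 0.15·0.9688 = 0.14532.

£0.145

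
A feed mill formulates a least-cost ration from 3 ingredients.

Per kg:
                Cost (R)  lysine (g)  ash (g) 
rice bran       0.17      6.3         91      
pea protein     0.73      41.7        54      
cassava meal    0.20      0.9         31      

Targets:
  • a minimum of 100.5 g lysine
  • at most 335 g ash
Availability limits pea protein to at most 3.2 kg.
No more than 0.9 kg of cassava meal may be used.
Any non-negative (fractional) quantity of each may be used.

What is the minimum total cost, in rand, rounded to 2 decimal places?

R1.76

This is a linear program. Let x1 = kg of rice bran, x2 = kg of pea protein, x3 = kg of cassava meal.
min 0.17x1 + 0.73x2 + 0.2x3 subject to:
  6.3x1 + 41.7x2 + 0.9x3 ≥ 100.5   (lysine)
  91x1 + 54x2 + 31x3 ≤ 335   (ash)
  x2 ≤ 3.2
  x3 ≤ 0.9
  x1, x2, x3 ≥ 0.
The optimal basis is {pea protein}; rice bran, cassava meal drop out. The lysine requirement is met with equality.
Solving gives x2 = 2.41.
Hence cost = 0.73·2.41 = R1.7593.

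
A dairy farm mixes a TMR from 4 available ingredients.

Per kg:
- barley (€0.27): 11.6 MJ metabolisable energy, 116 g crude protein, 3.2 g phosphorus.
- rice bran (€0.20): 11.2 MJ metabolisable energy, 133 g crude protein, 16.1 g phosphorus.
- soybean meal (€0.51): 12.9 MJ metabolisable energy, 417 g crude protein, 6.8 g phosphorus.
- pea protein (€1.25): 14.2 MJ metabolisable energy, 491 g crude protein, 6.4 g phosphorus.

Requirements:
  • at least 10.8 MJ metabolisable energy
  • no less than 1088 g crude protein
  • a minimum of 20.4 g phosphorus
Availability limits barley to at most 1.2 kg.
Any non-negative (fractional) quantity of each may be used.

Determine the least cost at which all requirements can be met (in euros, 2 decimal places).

Set it up as a linear program. Let x1 = kg of barley, x2 = kg of rice bran, x3 = kg of soybean meal, x4 = kg of pea protein.
min 0.27x1 + 0.2x2 + 0.51x3 + 1.25x4 s.t.:
  11.6x1 + 11.2x2 + 12.9x3 + 14.2x4 ≥ 10.8   (metabolisable energy)
  116x1 + 133x2 + 417x3 + 491x4 ≥ 1088   (crude protein)
  3.2x1 + 16.1x2 + 6.8x3 + 6.4x4 ≥ 20.4   (phosphorus)
  x1 ≤ 1.2
  x1, x2, x3, x4 ≥ 0.
The minimum-cost mix takes nothing from barley, pea protein — only rice bran, soybean meal. The crude protein and phosphorus requirements are met with equality.
Solving gives x2 = 0.1908, x3 = 2.548.
Cost = 0.2·0.1908 + 0.51·2.548 = 1.3376.

€1.34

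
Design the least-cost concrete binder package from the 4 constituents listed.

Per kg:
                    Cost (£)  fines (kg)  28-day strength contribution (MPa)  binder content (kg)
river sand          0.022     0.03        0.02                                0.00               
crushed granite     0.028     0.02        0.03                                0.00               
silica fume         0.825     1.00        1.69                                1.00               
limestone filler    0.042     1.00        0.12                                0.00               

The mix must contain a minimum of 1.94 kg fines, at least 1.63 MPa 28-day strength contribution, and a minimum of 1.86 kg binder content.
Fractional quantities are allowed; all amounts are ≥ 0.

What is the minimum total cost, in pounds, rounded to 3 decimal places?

Let x1 = kg of river sand, x2 = kg of crushed granite, x3 = kg of silica fume, x4 = kg of limestone filler.
Minimize 0.022x1 + 0.028x2 + 0.825x3 + 0.042x4 subject to:
  0.03x1 + 0.02x2 + 1x3 + 1x4 ≥ 1.94   (fines)
  0.02x1 + 0.03x2 + 1.69x3 + 0.12x4 ≥ 1.63   (28-day strength contribution)
  1x3 ≥ 1.86   (binder content)
  x1, x2, x3, x4 ≥ 0.
The optimal basis is {silica fume, limestone filler}; river sand, crushed granite drop out. There the fines and binder content constraints are tight.
That vertex is x3 = 1.86, x4 = 0.08.
Hence cost = 0.825·1.86 + 0.042·0.08 = £1.53786.

£1.538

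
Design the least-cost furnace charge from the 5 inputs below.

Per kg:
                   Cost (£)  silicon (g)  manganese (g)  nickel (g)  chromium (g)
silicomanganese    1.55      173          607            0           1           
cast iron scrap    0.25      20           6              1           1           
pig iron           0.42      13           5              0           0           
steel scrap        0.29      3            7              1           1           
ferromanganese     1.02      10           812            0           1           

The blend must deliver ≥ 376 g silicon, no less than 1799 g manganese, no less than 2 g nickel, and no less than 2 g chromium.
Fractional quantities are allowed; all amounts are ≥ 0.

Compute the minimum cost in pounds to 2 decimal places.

£4.24

Set it up as a linear program. Let x1 = kg of silicomanganese, x2 = kg of cast iron scrap, x3 = kg of pig iron, x4 = kg of steel scrap, x5 = kg of ferromanganese.
min 1.55x1 + 0.25x2 + 0.42x3 + 0.29x4 + 1.02x5 s.t.:
  173x1 + 20x2 + 13x3 + 3x4 + 10x5 ≥ 376   (silicon)
  607x1 + 6x2 + 5x3 + 7x4 + 812x5 ≥ 1799   (manganese)
  1x2 + 1x4 ≥ 2   (nickel)
  1x1 + 1x2 + 1x4 + 1x5 ≥ 2   (chromium)
  x1, x2, x3, x4, x5 ≥ 0.
The minimum-cost mix takes nothing from pig iron, steel scrap — only silicomanganese, cast iron scrap, ferromanganese. The silicon, manganese, nickel requirements are met with equality.
That vertex is x1 = 1.897, x2 = 2, x5 = 0.7827.
Hence cost = 1.55·1.897 + 0.25·2 + 1.02·0.7827 = £4.2387.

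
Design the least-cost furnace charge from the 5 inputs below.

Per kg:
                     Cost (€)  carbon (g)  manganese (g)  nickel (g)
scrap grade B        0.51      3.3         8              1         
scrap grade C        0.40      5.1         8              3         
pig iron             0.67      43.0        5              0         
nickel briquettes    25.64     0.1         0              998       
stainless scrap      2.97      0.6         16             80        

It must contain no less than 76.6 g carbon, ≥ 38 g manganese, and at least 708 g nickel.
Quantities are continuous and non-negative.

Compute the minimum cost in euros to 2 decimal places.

Let x1 = kg of scrap grade B, x2 = kg of scrap grade C, x3 = kg of pig iron, x4 = kg of nickel briquettes, x5 = kg of stainless scrap.
min 0.51x1 + 0.4x2 + 0.67x3 + 25.64x4 + 2.97x5 s.t.:
  3.3x1 + 5.1x2 + 43x3 + 0.1x4 + 0.6x5 ≥ 76.6   (carbon)
  8x1 + 8x2 + 5x3 + 16x5 ≥ 38   (manganese)
  1x1 + 3x2 + 998x4 + 80x5 ≥ 708   (nickel)
  x1, x2, x3, x4, x5 ≥ 0.
The cheapest feasible vertex uses only scrap grade C, pig iron, nickel briquettes; scrap grade B, stainless scrap are not used. The carbon, manganese, nickel requirements are met with equality.
Solving gives x2 = 3.929, x3 = 1.314, x4 = 0.6976.
Objective = 0.4·3.929 + 0.67·1.314 + 25.64·0.6976 = 20.3384.

€20.34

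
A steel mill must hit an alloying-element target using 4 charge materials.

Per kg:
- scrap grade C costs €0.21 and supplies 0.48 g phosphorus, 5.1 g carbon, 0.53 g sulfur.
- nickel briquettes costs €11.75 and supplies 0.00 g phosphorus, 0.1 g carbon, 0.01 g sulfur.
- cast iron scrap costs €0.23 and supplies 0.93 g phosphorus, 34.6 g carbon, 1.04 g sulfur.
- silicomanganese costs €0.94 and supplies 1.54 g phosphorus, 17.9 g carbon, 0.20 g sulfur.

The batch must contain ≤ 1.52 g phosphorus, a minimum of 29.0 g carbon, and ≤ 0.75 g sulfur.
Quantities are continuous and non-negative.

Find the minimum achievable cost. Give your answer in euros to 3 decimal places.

€0.488

Set it up as a linear program. Let x1 = kg of scrap grade C, x2 = kg of nickel briquettes, x3 = kg of cast iron scrap, x4 = kg of silicomanganese.
min 0.21x1 + 11.75x2 + 0.23x3 + 0.94x4 with:
  0.48x1 + 0.93x3 + 1.54x4 ≤ 1.52   (phosphorus)
  5.1x1 + 0.1x2 + 34.6x3 + 17.9x4 ≥ 29   (carbon)
  0.53x1 + 0.01x2 + 1.04x3 + 0.2x4 ≤ 0.75   (sulfur)
  x1, x2, x3, x4 ≥ 0.
The minimum-cost mix takes nothing from scrap grade C, nickel briquettes — only cast iron scrap, silicomanganese. Binding constraints: carbon and sulfur.
Solving gives x3 = 0.6519, x4 = 0.36.
Objective = 0.23·0.6519 + 0.94·0.36 = 0.48834.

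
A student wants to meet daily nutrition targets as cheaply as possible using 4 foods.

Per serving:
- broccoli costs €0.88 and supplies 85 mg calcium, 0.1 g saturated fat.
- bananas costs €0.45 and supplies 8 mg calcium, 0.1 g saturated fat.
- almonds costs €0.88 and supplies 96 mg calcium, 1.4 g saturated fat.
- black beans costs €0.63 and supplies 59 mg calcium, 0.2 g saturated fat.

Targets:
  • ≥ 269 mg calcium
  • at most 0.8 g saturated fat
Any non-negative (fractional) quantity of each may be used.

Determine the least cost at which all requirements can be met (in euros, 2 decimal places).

€2.74

Treat it as an LP. Let x1 = servings of broccoli, x2 = servings of bananas, x3 = servings of almonds, x4 = servings of black beans.
Minimize 0.88x1 + 0.45x2 + 0.88x3 + 0.63x4 s.t.:
  85x1 + 8x2 + 96x3 + 59x4 ≥ 269   (calcium)
  0.1x1 + 0.1x2 + 1.4x3 + 0.2x4 ≤ 0.8   (saturated fat)
  x1, x2, x3, x4 ≥ 0.
The optimal basis is {broccoli, almonds}; bananas, black beans drop out. Binding constraints: calcium and saturated fat.
Optimal quantities: broccoli = 2.74 servings, almonds = 0.3757 servings.
Total cost: 0.88·2.74 + 0.88·0.3757 = 2.7418.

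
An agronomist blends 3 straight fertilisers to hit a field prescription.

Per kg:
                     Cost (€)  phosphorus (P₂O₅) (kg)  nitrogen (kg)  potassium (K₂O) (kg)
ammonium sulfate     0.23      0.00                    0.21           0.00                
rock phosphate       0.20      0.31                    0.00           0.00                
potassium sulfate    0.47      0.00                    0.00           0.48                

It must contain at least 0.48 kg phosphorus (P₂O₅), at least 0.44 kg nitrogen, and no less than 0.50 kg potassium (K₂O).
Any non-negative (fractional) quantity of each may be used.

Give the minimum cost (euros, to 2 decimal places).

This is a linear program. Let x1 = kg of ammonium sulfate, x2 = kg of rock phosphate, x3 = kg of potassium sulfate.
Minimize 0.23x1 + 0.2x2 + 0.47x3 subject to:
  0.31x2 ≥ 0.48   (phosphorus (P₂O₅))
  0.21x1 ≥ 0.44   (nitrogen)
  0.48x3 ≥ 0.5   (potassium (K₂O))
  x1, x2, x3 ≥ 0.
The optimal mix uses every input. The phosphorus (P₂O₅), nitrogen, potassium (K₂O) requirements are met with equality.
Optimal quantities: ammonium sulfate = 2.095 kg, rock phosphate = 1.548 kg, potassium sulfate = 1.042 kg.
Cost = 0.23·2.095 + 0.2·1.548 + 0.47·1.042 = 1.2812.

€1.28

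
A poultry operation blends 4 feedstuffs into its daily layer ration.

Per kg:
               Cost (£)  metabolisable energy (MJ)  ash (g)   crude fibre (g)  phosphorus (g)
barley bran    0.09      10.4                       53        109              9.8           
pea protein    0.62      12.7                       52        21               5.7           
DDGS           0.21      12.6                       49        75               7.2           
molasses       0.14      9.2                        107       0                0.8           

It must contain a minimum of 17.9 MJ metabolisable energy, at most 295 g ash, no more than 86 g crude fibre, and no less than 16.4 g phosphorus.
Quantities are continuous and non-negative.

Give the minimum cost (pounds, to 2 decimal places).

Let x1 = kg of barley bran, x2 = kg of pea protein, x3 = kg of DDGS, x4 = kg of molasses.
min 0.09x1 + 0.62x2 + 0.21x3 + 0.14x4 with:
  10.4x1 + 12.7x2 + 12.6x3 + 9.2x4 ≥ 17.9   (metabolisable energy)
  53x1 + 52x2 + 49x3 + 107x4 ≤ 295   (ash)
  109x1 + 21x2 + 75x3 ≤ 86   (crude fibre)
  9.8x1 + 5.7x2 + 7.2x3 + 0.8x4 ≥ 16.4   (phosphorus)
  x1, x2, x3, x4 ≥ 0.
The cheapest feasible vertex uses only barley bran, pea protein; DDGS, molasses are not used. There the crude fibre and phosphorus constraints are tight.
That vertex is x1 = 0.3509, x2 = 2.274.
Objective = 0.09·0.3509 + 0.62·2.274 = 1.4415.

£1.44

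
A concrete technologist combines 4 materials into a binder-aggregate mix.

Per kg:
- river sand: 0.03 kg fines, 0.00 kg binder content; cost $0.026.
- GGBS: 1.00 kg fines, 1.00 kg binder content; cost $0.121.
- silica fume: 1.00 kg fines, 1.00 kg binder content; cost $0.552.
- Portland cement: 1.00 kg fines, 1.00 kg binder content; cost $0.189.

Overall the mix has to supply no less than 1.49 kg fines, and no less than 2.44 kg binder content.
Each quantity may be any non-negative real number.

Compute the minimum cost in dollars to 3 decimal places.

$0.295

Let x1 = kg of river sand, x2 = kg of GGBS, x3 = kg of silica fume, x4 = kg of Portland cement.
Minimise 0.026x1 + 0.121x2 + 0.552x3 + 0.189x4 s.t.:
  0.03x1 + 1x2 + 1x3 + 1x4 ≥ 1.49   (fines)
  1x2 + 1x3 + 1x4 ≥ 2.44   (binder content)
  x1, x2, x3, x4 ≥ 0.
The optimal basis is {GGBS}; river sand, silica fume, Portland cement drop out. The binder content requirement is met with equality.
So GGBS = 2.44 kg.
Total cost: 0.121·2.44 = 0.29524.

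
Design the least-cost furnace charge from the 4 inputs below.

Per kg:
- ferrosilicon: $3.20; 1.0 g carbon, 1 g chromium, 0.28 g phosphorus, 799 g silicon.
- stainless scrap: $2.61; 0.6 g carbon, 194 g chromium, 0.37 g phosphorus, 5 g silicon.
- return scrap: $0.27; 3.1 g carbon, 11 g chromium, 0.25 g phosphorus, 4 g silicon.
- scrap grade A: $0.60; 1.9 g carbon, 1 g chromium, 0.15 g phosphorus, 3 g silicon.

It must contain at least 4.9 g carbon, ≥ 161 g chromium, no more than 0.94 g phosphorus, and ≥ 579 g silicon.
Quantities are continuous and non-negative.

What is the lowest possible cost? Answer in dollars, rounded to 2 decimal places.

$4.59

Let x1 = kg of ferrosilicon, x2 = kg of stainless scrap, x3 = kg of return scrap, x4 = kg of scrap grade A.
Minimise 3.2x1 + 2.61x2 + 0.27x3 + 0.6x4 subject to:
  1x1 + 0.6x2 + 3.1x3 + 1.9x4 ≥ 4.9   (carbon)
  1x1 + 194x2 + 11x3 + 1x4 ≥ 161   (chromium)
  0.28x1 + 0.37x2 + 0.25x3 + 0.15x4 ≤ 0.94   (phosphorus)
  799x1 + 5x2 + 4x3 + 3x4 ≥ 579   (silicon)
  x1, x2, x3, x4 ≥ 0.
At the optimum only ferrosilicon, stainless scrap, return scrap are positive (scrap grade A = 0). Binding constraints: carbon, chromium, silicon.
Solving gives x1 = 0.7139, x2 = 0.758, x3 = 1.204.
Total cost: 3.2·0.7139 + 2.61·0.758 + 0.27·1.204 = 4.5879.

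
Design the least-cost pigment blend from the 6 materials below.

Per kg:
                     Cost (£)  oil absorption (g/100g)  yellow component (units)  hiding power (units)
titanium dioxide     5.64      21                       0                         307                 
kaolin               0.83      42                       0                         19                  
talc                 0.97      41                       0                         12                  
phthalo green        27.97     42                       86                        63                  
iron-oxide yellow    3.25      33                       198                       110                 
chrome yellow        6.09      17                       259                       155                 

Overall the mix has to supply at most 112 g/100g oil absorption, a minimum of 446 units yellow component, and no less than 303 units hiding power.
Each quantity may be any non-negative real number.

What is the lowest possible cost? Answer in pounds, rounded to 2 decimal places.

This is a linear program. Let x1 = kg of titanium dioxide, x2 = kg of kaolin, x3 = kg of talc, x4 = kg of phthalo green, x5 = kg of iron-oxide yellow, x6 = kg of chrome yellow.
Minimise 5.64x1 + 0.83x2 + 0.97x3 + 27.97x4 + 3.25x5 + 6.09x6 with:
  21x1 + 42x2 + 41x3 + 42x4 + 33x5 + 17x6 ≤ 112   (oil absorption)
  86x4 + 198x5 + 259x6 ≥ 446   (yellow component)
  307x1 + 19x2 + 12x3 + 63x4 + 110x5 + 155x6 ≥ 303   (hiding power)
  x1, x2, x3, x4, x5, x6 ≥ 0.
At the optimum only titanium dioxide, iron-oxide yellow are positive (kaolin, talc, phthalo green, chrome yellow = 0). There the yellow component and hiding power constraints are tight.
Optimal quantities: titanium dioxide = 0.1799 kg, iron-oxide yellow = 2.253 kg.
Cost = 5.64·0.1799 + 3.25·2.253 = 8.3369.

£8.34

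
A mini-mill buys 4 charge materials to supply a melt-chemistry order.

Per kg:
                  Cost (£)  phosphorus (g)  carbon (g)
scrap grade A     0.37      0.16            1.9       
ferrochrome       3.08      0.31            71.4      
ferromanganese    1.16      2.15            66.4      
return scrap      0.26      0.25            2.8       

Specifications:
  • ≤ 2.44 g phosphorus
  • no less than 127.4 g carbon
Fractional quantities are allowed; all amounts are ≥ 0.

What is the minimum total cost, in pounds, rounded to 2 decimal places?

£3.77

Treat it as an LP. Let x1 = kg of scrap grade A, x2 = kg of ferrochrome, x3 = kg of ferromanganese, x4 = kg of return scrap.
Minimize 0.37x1 + 3.08x2 + 1.16x3 + 0.26x4 with:
  0.16x1 + 0.31x2 + 2.15x3 + 0.25x4 ≤ 2.44   (phosphorus)
  1.9x1 + 71.4x2 + 66.4x3 + 2.8x4 ≥ 127.4   (carbon)
  x1, x2, x3, x4 ≥ 0.
The cheapest feasible vertex uses only ferrochrome, ferromanganese; scrap grade A, return scrap are not used. Binding constraints: phosphorus and carbon.
Solving gives x2 = 0.8418, x3 = 1.014.
Objective = 3.08·0.8418 + 1.16·1.014 = 3.7690.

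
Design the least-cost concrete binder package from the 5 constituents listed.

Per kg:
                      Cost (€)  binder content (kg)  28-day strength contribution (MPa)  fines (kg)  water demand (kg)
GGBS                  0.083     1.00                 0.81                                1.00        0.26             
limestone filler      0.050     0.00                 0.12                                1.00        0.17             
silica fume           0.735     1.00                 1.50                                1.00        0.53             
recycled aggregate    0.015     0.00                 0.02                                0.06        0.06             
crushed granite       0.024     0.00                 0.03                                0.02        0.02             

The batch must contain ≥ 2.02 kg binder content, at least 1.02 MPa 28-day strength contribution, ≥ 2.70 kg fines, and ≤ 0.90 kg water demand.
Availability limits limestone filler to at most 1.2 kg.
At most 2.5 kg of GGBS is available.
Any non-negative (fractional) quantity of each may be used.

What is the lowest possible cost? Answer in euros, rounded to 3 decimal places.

Let x1 = kg of GGBS, x2 = kg of limestone filler, x3 = kg of silica fume, x4 = kg of recycled aggregate, x5 = kg of crushed granite.
min 0.083x1 + 0.05x2 + 0.735x3 + 0.015x4 + 0.024x5 with:
  1x1 + 1x3 ≥ 2.02   (binder content)
  0.81x1 + 0.12x2 + 1.5x3 + 0.02x4 + 0.03x5 ≥ 1.02   (28-day strength contribution)
  1x1 + 1x2 + 1x3 + 0.06x4 + 0.02x5 ≥ 2.7   (fines)
  0.26x1 + 0.17x2 + 0.53x3 + 0.06x4 + 0.02x5 ≤ 0.9   (water demand)
  x2 ≤ 1.2
  x1 ≤ 2.5
  x1, x2, x3, x4, x5 ≥ 0.
At the optimum only GGBS, limestone filler are positive (silica fume, recycled aggregate, crushed granite = 0). The binder content and fines requirements are met with equality.
So GGBS = 2.02 kg, limestone filler = 0.68 kg.
Total cost: 0.083·2.02 + 0.05·0.68 = 0.20166.

€0.202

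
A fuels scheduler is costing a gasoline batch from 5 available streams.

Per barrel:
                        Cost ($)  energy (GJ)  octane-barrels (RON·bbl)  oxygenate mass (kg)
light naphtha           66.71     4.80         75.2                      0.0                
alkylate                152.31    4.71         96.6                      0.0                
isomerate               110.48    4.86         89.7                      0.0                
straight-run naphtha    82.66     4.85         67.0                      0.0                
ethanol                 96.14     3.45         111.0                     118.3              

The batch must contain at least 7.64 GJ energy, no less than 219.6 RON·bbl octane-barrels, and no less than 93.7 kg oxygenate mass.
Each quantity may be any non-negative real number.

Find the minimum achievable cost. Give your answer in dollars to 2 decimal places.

$190.72

Let x1 = barrels of light naphtha, x2 = barrels of alkylate, x3 = barrels of isomerate, x4 = barrels of straight-run naphtha, x5 = barrels of ethanol.
Minimise 66.71x1 + 152.31x2 + 110.48x3 + 82.66x4 + 96.14x5 s.t.:
  4.8x1 + 4.71x2 + 4.86x3 + 4.85x4 + 3.45x5 ≥ 7.64   (energy)
  75.2x1 + 96.6x2 + 89.7x3 + 67x4 + 111x5 ≥ 219.6   (octane-barrels)
  118.3x5 ≥ 93.7   (oxygenate mass)
  x1, x2, x3, x4, x5 ≥ 0.
The cheapest feasible vertex uses only light naphtha, ethanol; alkylate, isomerate, straight-run naphtha are not used. The energy and octane-barrels requirements are met with equality.
Solving gives x1 = 0.33077, x5 = 1.7543.
Cost = 66.71·0.33077 + 96.14·1.7543 = 190.7241.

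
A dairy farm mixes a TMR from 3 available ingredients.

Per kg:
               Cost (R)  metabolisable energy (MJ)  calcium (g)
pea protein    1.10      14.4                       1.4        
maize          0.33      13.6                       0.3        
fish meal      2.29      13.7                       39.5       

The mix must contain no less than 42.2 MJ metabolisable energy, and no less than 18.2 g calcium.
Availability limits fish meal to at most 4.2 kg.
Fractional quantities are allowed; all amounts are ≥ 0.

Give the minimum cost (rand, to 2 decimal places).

R1.89

Treat it as an LP. Let x1 = kg of pea protein, x2 = kg of maize, x3 = kg of fish meal.
Minimise 1.1x1 + 0.33x2 + 2.29x3 with:
  14.4x1 + 13.6x2 + 13.7x3 ≥ 42.2   (metabolisable energy)
  1.4x1 + 0.3x2 + 39.5x3 ≥ 18.2   (calcium)
  x3 ≤ 4.2
  x1, x2, x3 ≥ 0.
At the optimum only maize, fish meal are positive (pea protein = 0). Binding constraints: metabolisable energy and calcium.
So maize = 2.659 kg, fish meal = 0.4406 kg.
Hence cost = 0.33·2.659 + 2.29·0.4406 = R1.8864.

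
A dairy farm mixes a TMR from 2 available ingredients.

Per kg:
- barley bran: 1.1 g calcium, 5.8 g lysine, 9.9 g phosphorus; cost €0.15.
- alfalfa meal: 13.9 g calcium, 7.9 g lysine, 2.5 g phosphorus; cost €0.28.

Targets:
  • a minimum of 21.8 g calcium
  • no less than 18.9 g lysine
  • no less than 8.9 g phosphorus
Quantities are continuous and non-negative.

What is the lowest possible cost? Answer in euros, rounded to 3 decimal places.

€0.600

Treat it as an LP. Let x1 = kg of barley bran, x2 = kg of alfalfa meal.
min 0.15x1 + 0.28x2 s.t.:
  1.1x1 + 13.9x2 ≥ 21.8   (calcium)
  5.8x1 + 7.9x2 ≥ 18.9   (lysine)
  9.9x1 + 2.5x2 ≥ 8.9   (phosphorus)
  x1, x2 ≥ 0.
Both inputs are positive at the optimum. The calcium and lysine requirements are met with equality.
Solving gives x1 = 1.258, x2 = 1.469.
Total cost: 0.15·1.258 + 0.28·1.469 = 0.60002.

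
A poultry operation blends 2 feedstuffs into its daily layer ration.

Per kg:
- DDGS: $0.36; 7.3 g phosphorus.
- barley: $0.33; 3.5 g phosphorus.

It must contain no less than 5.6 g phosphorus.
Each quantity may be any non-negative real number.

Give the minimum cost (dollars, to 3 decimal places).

This is a linear program. Let x1 = kg of DDGS, x2 = kg of barley.
Minimize 0.36x1 + 0.33x2 s.t.:
  7.3x1 + 3.5x2 ≥ 5.6   (phosphorus)
  x1, x2 ≥ 0.
At the optimum only DDGS is positive (barley = 0). There the phosphorus constraint is tight.
So DDGS = 0.7671 kg.
Objective = 0.36·0.7671 = 0.27616.

$0.276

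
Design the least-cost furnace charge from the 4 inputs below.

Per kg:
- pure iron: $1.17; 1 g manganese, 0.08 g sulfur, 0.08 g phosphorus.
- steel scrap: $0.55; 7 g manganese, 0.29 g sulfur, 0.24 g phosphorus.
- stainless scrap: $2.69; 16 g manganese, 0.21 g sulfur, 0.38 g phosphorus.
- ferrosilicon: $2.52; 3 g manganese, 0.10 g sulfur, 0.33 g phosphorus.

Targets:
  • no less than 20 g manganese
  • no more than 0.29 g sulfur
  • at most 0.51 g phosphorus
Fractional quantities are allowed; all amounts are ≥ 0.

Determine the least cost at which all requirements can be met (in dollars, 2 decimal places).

$3.28

Treat it as an LP. Let x1 = kg of pure iron, x2 = kg of steel scrap, x3 = kg of stainless scrap, x4 = kg of ferrosilicon.
Minimize 1.17x1 + 0.55x2 + 2.69x3 + 2.52x4 with:
  1x1 + 7x2 + 16x3 + 3x4 ≥ 20   (manganese)
  0.08x1 + 0.29x2 + 0.21x3 + 0.1x4 ≤ 0.29   (sulfur)
  0.08x1 + 0.24x2 + 0.38x3 + 0.33x4 ≤ 0.51   (phosphorus)
  x1, x2, x3, x4 ≥ 0.
At the optimum only steel scrap, stainless scrap are positive (pure iron, ferrosilicon = 0). The manganese and sulfur requirements are met with equality.
Solving gives x2 = 0.1388, x3 = 1.1893.
Hence cost = 0.55·0.1388 + 2.69·1.1893 = $3.2756.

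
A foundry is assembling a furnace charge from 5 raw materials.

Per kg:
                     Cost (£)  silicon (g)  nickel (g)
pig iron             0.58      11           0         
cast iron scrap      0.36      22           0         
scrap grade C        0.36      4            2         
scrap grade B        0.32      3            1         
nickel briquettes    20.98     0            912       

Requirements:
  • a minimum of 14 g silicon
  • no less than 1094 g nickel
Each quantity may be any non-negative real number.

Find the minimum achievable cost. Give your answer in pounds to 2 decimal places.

£25.40

Let x1 = kg of pig iron, x2 = kg of cast iron scrap, x3 = kg of scrap grade C, x4 = kg of scrap grade B, x5 = kg of nickel briquettes.
Minimise 0.58x1 + 0.36x2 + 0.36x3 + 0.32x4 + 20.98x5 subject to:
  11x1 + 22x2 + 4x3 + 3x4 ≥ 14   (silicon)
  2x3 + 1x4 + 912x5 ≥ 1094   (nickel)
  x1, x2, x3, x4, x5 ≥ 0.
The cheapest feasible vertex uses only cast iron scrap, nickel briquettes; pig iron, scrap grade C, scrap grade B are not used. The silicon and nickel requirements are met with equality.
Optimal quantities: cast iron scrap = 0.63636 kg, nickel briquettes = 1.1996 kg.
Objective = 0.36·0.63636 + 20.98·1.1996 = 25.3967.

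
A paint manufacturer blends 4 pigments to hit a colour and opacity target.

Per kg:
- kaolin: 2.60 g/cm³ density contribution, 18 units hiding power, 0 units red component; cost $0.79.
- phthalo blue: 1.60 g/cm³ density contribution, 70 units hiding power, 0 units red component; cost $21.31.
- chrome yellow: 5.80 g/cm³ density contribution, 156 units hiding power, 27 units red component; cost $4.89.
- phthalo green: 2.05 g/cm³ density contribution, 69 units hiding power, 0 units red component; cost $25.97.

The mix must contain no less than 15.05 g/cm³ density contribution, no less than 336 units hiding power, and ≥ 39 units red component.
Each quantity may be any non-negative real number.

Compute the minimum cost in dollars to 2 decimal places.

Set it up as a linear program. Let x1 = kg of kaolin, x2 = kg of phthalo blue, x3 = kg of chrome yellow, x4 = kg of phthalo green.
Minimise 0.79x1 + 21.31x2 + 4.89x3 + 25.97x4 with:
  2.6x1 + 1.6x2 + 5.8x3 + 2.05x4 ≥ 15.05   (density contribution)
  18x1 + 70x2 + 156x3 + 69x4 ≥ 336   (hiding power)
  27x3 ≥ 39   (red component)
  x1, x2, x3, x4 ≥ 0.
The minimum-cost mix takes nothing from phthalo blue, phthalo green — only kaolin, chrome yellow. There the density contribution and hiding power constraints are tight.
Optimal quantities: kaolin = 1.325 kg, chrome yellow = 2.001 kg.
Cost = 0.79·1.325 + 4.89·2.001 = 10.8316.

$10.83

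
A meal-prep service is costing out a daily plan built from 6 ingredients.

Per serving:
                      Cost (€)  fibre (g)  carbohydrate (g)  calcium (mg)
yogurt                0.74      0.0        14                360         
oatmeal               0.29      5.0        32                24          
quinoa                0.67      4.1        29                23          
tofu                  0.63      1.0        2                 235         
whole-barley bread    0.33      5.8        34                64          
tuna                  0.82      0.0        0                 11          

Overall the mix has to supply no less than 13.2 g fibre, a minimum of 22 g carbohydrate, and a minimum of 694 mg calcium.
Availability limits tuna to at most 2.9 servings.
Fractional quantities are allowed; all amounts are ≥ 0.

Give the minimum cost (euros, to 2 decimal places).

Let x1 = servings of yogurt, x2 = servings of oatmeal, x3 = servings of quinoa, x4 = servings of tofu, x5 = servings of whole-barley bread, x6 = servings of tuna.
Minimize 0.74x1 + 0.29x2 + 0.67x3 + 0.63x4 + 0.33x5 + 0.82x6 subject to:
  5x2 + 4.1x3 + 1x4 + 5.8x5 ≥ 13.2   (fibre)
  14x1 + 32x2 + 29x3 + 2x4 + 34x5 ≥ 22   (carbohydrate)
  360x1 + 24x2 + 23x3 + 235x4 + 64x5 + 11x6 ≥ 694   (calcium)
  x6 ≤ 2.9
  x1, x2, x3, x4, x5, x6 ≥ 0.
The cheapest feasible vertex uses only yogurt, whole-barley bread; oatmeal, quinoa, tofu, tuna are not used. There the fibre and calcium constraints are tight.
So yogurt = 1.523 servings, whole-barley bread = 2.276 servings.
Objective = 0.74·1.523 + 0.33·2.276 = 1.8781.

€1.88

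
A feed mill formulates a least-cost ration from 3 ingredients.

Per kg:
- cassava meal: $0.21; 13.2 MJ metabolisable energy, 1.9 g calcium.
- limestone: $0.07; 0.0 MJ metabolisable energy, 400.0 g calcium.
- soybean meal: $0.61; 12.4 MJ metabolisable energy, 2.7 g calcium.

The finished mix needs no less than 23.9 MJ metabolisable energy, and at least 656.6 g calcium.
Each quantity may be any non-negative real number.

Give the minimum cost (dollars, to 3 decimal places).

$0.495

Treat it as an LP. Let x1 = kg of cassava meal, x2 = kg of limestone, x3 = kg of soybean meal.
Minimise 0.21x1 + 0.07x2 + 0.61x3 subject to:
  13.2x1 + 12.4x3 ≥ 23.9   (metabolisable energy)
  1.9x1 + 400x2 + 2.7x3 ≥ 656.6   (calcium)
  x1, x2, x3 ≥ 0.
The cheapest feasible vertex uses only cassava meal, limestone; soybean meal is not used. Binding constraints: metabolisable energy and calcium.
So cassava meal = 1.811 kg, limestone = 1.633 kg.
Objective = 0.21·1.811 + 0.07·1.633 = 0.49462.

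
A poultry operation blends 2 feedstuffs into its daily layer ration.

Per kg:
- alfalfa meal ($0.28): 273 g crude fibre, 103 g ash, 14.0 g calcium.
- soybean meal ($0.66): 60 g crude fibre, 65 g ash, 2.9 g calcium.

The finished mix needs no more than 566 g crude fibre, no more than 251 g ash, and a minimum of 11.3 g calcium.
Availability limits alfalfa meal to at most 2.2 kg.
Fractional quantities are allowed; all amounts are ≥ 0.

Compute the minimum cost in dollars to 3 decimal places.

Set it up as a linear program. Let x1 = kg of alfalfa meal, x2 = kg of soybean meal.
Minimise 0.28x1 + 0.66x2 with:
  273x1 + 60x2 ≤ 566   (crude fibre)
  103x1 + 65x2 ≤ 251   (ash)
  14x1 + 2.9x2 ≥ 11.3   (calcium)
  x1 ≤ 2.2
  x1, x2 ≥ 0.
The optimal basis is {alfalfa meal}; soybean meal drops out. The calcium requirement is met with equality.
That vertex is x1 = 0.8071.
Objective = 0.28·0.8071 = 0.22599.

$0.226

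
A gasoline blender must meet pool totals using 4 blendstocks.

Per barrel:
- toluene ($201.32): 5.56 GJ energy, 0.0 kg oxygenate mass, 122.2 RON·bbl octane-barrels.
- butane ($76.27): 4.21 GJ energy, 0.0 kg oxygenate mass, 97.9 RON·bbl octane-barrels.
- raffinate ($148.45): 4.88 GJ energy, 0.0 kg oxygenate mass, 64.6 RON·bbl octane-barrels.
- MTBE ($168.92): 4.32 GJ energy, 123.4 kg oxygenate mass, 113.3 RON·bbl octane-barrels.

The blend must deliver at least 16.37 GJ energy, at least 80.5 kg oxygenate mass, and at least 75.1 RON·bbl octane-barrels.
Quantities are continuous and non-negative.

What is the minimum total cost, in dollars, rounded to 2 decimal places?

Treat it as an LP. Let x1 = barrels of toluene, x2 = barrels of butane, x3 = barrels of raffinate, x4 = barrels of MTBE.
Minimize 201.32x1 + 76.27x2 + 148.45x3 + 168.92x4 with:
  5.56x1 + 4.21x2 + 4.88x3 + 4.32x4 ≥ 16.37   (energy)
  123.4x4 ≥ 80.5   (oxygenate mass)
  122.2x1 + 97.9x2 + 64.6x3 + 113.3x4 ≥ 75.1   (octane-barrels)
  x1, x2, x3, x4 ≥ 0.
The optimal basis is {butane, MTBE}; toluene, raffinate drop out. The energy and oxygenate mass requirements are met with equality.
So butane = 3.219 barrels, MTBE = 0.65235 barrels.
Objective = 76.27·3.219 + 168.92·0.65235 = 355.7081.

$355.71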